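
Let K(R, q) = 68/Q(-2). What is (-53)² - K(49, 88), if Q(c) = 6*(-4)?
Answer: 16871/6 ≈ 2811.8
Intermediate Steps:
Q(c) = -24
K(R, q) = -17/6 (K(R, q) = 68/(-24) = 68*(-1/24) = -17/6)
(-53)² - K(49, 88) = (-53)² - 1*(-17/6) = 2809 + 17/6 = 16871/6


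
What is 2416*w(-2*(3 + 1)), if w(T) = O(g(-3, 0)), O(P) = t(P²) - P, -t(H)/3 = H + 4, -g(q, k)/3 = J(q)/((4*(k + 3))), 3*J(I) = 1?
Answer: -28841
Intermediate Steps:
J(I) = ⅓ (J(I) = (⅓)*1 = ⅓)
g(q, k) = -1/(12 + 4*k) (g(q, k) = -1/(4*(k + 3)) = -1/(4*(3 + k)) = -1/(12 + 4*k))
t(H) = -12 - 3*H (t(H) = -3*(H + 4) = -3*(4 + H) = -12 - 3*H)
O(P) = -12 - P - 3*P² (O(P) = (-12 - 3*P²) - P = -12 - P - 3*P²)
w(T) = -191/16 (w(T) = -12 - (-1)/(12 + 4*0) - 3/(12 + 4*0)² = -12 - (-1)/(12 + 0) - 3/(12 + 0)² = -12 - (-1)/12 - 3*(-1/12)² = -12 - (-1)/12 - 3*(-1*1/12)² = -12 - 1*(-1/12) - 3*(-1/12)² = -12 + 1/12 - 3*1/144 = -12 + 1/12 - 1/48 = -191/16)
2416*w(-2*(3 + 1)) = 2416*(-191/16) = -28841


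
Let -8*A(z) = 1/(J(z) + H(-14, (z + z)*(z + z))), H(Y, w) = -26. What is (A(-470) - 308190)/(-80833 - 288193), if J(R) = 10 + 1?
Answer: 5283257/6326160 ≈ 0.83514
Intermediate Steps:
J(R) = 11
A(z) = 1/120 (A(z) = -1/(8*(11 - 26)) = -1/8/(-15) = -1/8*(-1/15) = 1/120)
(A(-470) - 308190)/(-80833 - 288193) = (1/120 - 308190)/(-80833 - 288193) = -36982799/120/(-369026) = -36982799/120*(-1/369026) = 5283257/6326160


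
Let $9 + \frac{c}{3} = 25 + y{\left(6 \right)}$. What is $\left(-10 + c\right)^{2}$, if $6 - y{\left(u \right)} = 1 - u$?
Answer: $5041$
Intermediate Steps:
$y{\left(u \right)} = 5 + u$ ($y{\left(u \right)} = 6 - \left(1 - u\right) = 6 + \left(-1 + u\right) = 5 + u$)
$c = 81$ ($c = -27 + 3 \left(25 + \left(5 + 6\right)\right) = -27 + 3 \left(25 + 11\right) = -27 + 3 \cdot 36 = -27 + 108 = 81$)
$\left(-10 + c\right)^{2} = \left(-10 + 81\right)^{2} = 71^{2} = 5041$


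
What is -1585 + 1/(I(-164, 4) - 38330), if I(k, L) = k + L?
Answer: -61006651/38490 ≈ -1585.0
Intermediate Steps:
I(k, L) = L + k
-1585 + 1/(I(-164, 4) - 38330) = -1585 + 1/((4 - 164) - 38330) = -1585 + 1/(-160 - 38330) = -1585 + 1/(-38490) = -1585 - 1/38490 = -61006651/38490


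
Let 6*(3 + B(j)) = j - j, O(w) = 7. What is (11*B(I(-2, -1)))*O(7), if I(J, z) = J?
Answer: -231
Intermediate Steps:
B(j) = -3 (B(j) = -3 + (j - j)/6 = -3 + (⅙)*0 = -3 + 0 = -3)
(11*B(I(-2, -1)))*O(7) = (11*(-3))*7 = -33*7 = -231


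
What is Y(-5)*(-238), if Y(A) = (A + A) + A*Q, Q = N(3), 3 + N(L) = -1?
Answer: -2380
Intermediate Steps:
N(L) = -4 (N(L) = -3 - 1 = -4)
Q = -4
Y(A) = -2*A (Y(A) = (A + A) + A*(-4) = 2*A - 4*A = -2*A)
Y(-5)*(-238) = -2*(-5)*(-238) = 10*(-238) = -2380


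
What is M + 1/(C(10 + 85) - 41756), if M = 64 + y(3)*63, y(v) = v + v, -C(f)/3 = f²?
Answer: 30423301/68831 ≈ 442.00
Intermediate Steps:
C(f) = -3*f²
y(v) = 2*v
M = 442 (M = 64 + (2*3)*63 = 64 + 6*63 = 64 + 378 = 442)
M + 1/(C(10 + 85) - 41756) = 442 + 1/(-3*(10 + 85)² - 41756) = 442 + 1/(-3*95² - 41756) = 442 + 1/(-3*9025 - 41756) = 442 + 1/(-27075 - 41756) = 442 + 1/(-68831) = 442 - 1/68831 = 30423301/68831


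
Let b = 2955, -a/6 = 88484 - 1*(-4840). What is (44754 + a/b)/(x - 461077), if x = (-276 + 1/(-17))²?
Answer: -704775341/6086588830 ≈ -0.11579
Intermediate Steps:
a = -559944 (a = -6*(88484 - 1*(-4840)) = -6*(88484 + 4840) = -6*93324 = -559944)
x = 22024249/289 (x = (-276 - 1/17)² = (-4693/17)² = 22024249/289 ≈ 76209.)
(44754 + a/b)/(x - 461077) = (44754 - 559944/2955)/(22024249/289 - 461077) = (44754 - 559944*1/2955)/(-111227004/289) = (44754 - 186648/985)*(-289/111227004) = (43896042/985)*(-289/111227004) = -704775341/6086588830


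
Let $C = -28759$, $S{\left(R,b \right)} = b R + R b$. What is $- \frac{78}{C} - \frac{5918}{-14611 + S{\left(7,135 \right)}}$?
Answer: $\frac{171188000}{365843239} \approx 0.46793$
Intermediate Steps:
$S{\left(R,b \right)} = 2 R b$ ($S{\left(R,b \right)} = R b + R b = 2 R b$)
$- \frac{78}{C} - \frac{5918}{-14611 + S{\left(7,135 \right)}} = - \frac{78}{-28759} - \frac{5918}{-14611 + 2 \cdot 7 \cdot 135} = \left(-78\right) \left(- \frac{1}{28759}\right) - \frac{5918}{-14611 + 1890} = \frac{78}{28759} - \frac{5918}{-12721} = \frac{78}{28759} - - \frac{5918}{12721} = \frac{78}{28759} + \frac{5918}{12721} = \frac{171188000}{365843239}$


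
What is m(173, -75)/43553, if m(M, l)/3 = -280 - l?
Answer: -615/43553 ≈ -0.014121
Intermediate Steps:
m(M, l) = -840 - 3*l (m(M, l) = 3*(-280 - l) = -840 - 3*l)
m(173, -75)/43553 = (-840 - 3*(-75))/43553 = (-840 + 225)*(1/43553) = -615*1/43553 = -615/43553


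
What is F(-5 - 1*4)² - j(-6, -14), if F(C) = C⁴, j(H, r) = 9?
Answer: 43046712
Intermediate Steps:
F(-5 - 1*4)² - j(-6, -14) = ((-5 - 1*4)⁴)² - 1*9 = ((-5 - 4)⁴)² - 9 = ((-9)⁴)² - 9 = 6561² - 9 = 43046721 - 9 = 43046712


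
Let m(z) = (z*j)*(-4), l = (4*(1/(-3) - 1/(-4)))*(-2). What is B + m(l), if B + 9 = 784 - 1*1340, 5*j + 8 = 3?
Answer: -1687/3 ≈ -562.33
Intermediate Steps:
j = -1 (j = -8/5 + (⅕)*3 = -8/5 + ⅗ = -1)
l = ⅔ (l = (4*(1*(-⅓) - 1*(-¼)))*(-2) = (4*(-⅓ + ¼))*(-2) = (4*(-1/12))*(-2) = -⅓*(-2) = ⅔ ≈ 0.66667)
B = -565 (B = -9 + (784 - 1*1340) = -9 + (784 - 1340) = -9 - 556 = -565)
m(z) = 4*z (m(z) = (z*(-1))*(-4) = -z*(-4) = 4*z)
B + m(l) = -565 + 4*(⅔) = -565 + 8/3 = -1687/3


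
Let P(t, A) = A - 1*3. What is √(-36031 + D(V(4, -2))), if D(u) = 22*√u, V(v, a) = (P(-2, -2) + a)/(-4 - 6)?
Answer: √(-900775 + 55*√70)/5 ≈ 189.77*I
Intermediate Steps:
P(t, A) = -3 + A (P(t, A) = A - 3 = -3 + A)
V(v, a) = ½ - a/10 (V(v, a) = ((-3 - 2) + a)/(-4 - 6) = (-5 + a)/(-10) = (-5 + a)*(-⅒) = ½ - a/10)
√(-36031 + D(V(4, -2))) = √(-36031 + 22*√(½ - ⅒*(-2))) = √(-36031 + 22*√(½ + ⅕)) = √(-36031 + 22*√(7/10)) = √(-36031 + 22*(√70/10)) = √(-36031 + 11*√70/5)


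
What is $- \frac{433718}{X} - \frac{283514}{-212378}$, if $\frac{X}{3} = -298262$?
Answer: $\frac{86449129852}{47508215277} \approx 1.8197$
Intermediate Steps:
$X = -894786$ ($X = 3 \left(-298262\right) = -894786$)
$- \frac{433718}{X} - \frac{283514}{-212378} = - \frac{433718}{-894786} - \frac{283514}{-212378} = \left(-433718\right) \left(- \frac{1}{894786}\right) - - \frac{141757}{106189} = \frac{216859}{447393} + \frac{141757}{106189} = \frac{86449129852}{47508215277}$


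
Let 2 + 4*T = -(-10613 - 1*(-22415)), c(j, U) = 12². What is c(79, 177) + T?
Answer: -2807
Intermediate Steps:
c(j, U) = 144
T = -2951 (T = -½ + (-(-10613 - 1*(-22415)))/4 = -½ + (-(-10613 + 22415))/4 = -½ + (-1*11802)/4 = -½ + (¼)*(-11802) = -½ - 5901/2 = -2951)
c(79, 177) + T = 144 - 2951 = -2807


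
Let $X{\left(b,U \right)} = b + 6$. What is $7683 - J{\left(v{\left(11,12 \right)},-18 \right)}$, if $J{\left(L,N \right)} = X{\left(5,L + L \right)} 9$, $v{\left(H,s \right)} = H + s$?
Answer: $7584$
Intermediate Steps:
$X{\left(b,U \right)} = 6 + b$
$J{\left(L,N \right)} = 99$ ($J{\left(L,N \right)} = \left(6 + 5\right) 9 = 11 \cdot 9 = 99$)
$7683 - J{\left(v{\left(11,12 \right)},-18 \right)} = 7683 - 99 = 7584$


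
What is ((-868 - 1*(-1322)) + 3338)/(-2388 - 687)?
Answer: -1264/1025 ≈ -1.2332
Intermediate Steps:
((-868 - 1*(-1322)) + 3338)/(-2388 - 687) = ((-868 + 1322) + 3338)/(-3075) = (454 + 3338)*(-1/3075) = 3792*(-1/3075) = -1264/1025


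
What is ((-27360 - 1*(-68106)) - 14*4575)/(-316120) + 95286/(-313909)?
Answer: -2850809373/12404114135 ≈ -0.22983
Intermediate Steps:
((-27360 - 1*(-68106)) - 14*4575)/(-316120) + 95286/(-313909) = ((-27360 + 68106) - 1*64050)*(-1/316120) + 95286*(-1/313909) = (40746 - 64050)*(-1/316120) - 95286/313909 = -23304*(-1/316120) - 95286/313909 = 2913/39515 - 95286/313909 = -2850809373/12404114135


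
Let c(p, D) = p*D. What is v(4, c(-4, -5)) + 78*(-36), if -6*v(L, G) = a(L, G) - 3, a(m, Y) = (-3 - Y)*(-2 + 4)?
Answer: -16799/6 ≈ -2799.8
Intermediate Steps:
a(m, Y) = -6 - 2*Y (a(m, Y) = (-3 - Y)*2 = -6 - 2*Y)
c(p, D) = D*p
v(L, G) = 3/2 + G/3 (v(L, G) = -((-6 - 2*G) - 3)/6 = -(-9 - 2*G)/6 = 3/2 + G/3)
v(4, c(-4, -5)) + 78*(-36) = (3/2 + (-5*(-4))/3) + 78*(-36) = (3/2 + (⅓)*20) - 2808 = (3/2 + 20/3) - 2808 = 49/6 - 2808 = -16799/6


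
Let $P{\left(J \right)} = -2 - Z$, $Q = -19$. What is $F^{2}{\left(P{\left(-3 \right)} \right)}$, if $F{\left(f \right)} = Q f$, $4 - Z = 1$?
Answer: $9025$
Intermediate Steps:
$Z = 3$ ($Z = 4 - 1 = 3$)
$P{\left(J \right)} = -5$ ($P{\left(J \right)} = -2 - 3 = -5$)
$F{\left(f \right)} = - 19 f$
$F^{2}{\left(P{\left(-3 \right)} \right)} = \left(\left(-19\right) \left(-5\right)\right)^{2} = 95^{2} = 9025$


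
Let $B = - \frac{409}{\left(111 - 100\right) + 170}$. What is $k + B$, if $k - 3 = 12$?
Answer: $\frac{2306}{181} \approx 12.74$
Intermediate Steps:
$B = - \frac{409}{181}$ ($B = - \frac{409}{11 + 170} = - \frac{409}{181} \approx -2.2597$)
$k = 15$ ($k = 3 + 12 = 15$)
$k + B = 15 - \frac{409}{181} = \frac{2306}{181}$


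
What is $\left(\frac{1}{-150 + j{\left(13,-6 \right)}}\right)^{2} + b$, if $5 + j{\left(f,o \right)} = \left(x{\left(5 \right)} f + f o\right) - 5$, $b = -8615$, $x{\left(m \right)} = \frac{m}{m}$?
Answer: $- \frac{436134374}{50625} \approx -8615.0$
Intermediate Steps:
$x{\left(m \right)} = 1$
$j{\left(f,o \right)} = -10 + f + f o$ ($j{\left(f,o \right)} = -5 - \left(5 - f - f o\right) = -5 + \left(-5 + f + f o\right) = -10 + f + f o$)
$\left(\frac{1}{-150 + j{\left(13,-6 \right)}}\right)^{2} + b = \left(\frac{1}{-150 + \left(-10 + 13 + 13 \left(-6\right)\right)}\right)^{2} - 8615 = \left(\frac{1}{-150 - 75}\right)^{2} - 8615 = \left(\frac{1}{-225}\right)^{2} - 8615 = \left(- \frac{1}{225}\right)^{2} - 8615 = \frac{1}{50625} - 8615 = - \frac{436134374}{50625}$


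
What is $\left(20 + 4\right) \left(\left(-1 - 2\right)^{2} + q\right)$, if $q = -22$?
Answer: $-312$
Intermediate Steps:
$\left(20 + 4\right) \left(\left(-1 - 2\right)^{2} + q\right) = \left(20 + 4\right) \left(\left(-1 - 2\right)^{2} - 22\right) = 24 \left(\left(-3\right)^{2} - 22\right) = 24 \left(9 - 22\right) = 24 \left(-13\right) = -312$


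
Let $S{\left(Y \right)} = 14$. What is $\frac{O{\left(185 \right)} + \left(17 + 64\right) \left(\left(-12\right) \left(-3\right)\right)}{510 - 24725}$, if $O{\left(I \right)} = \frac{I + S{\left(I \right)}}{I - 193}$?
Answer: $- \frac{23129}{193720} \approx -0.11939$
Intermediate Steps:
$O{\left(I \right)} = \frac{14 + I}{-193 + I}$ ($O{\left(I \right)} = \frac{I + 14}{I - 193} = \frac{14 + I}{-193 + I}$)
$\frac{O{\left(185 \right)} + \left(17 + 64\right) \left(\left(-12\right) \left(-3\right)\right)}{510 - 24725} = \frac{\frac{14 + 185}{-193 + 185} + \left(17 + 64\right) \left(\left(-12\right) \left(-3\right)\right)}{510 - 24725} = \frac{\frac{1}{-8} \cdot 199 + 81 \cdot 36}{-24215} = \left(\left(- \frac{1}{8}\right) 199 + 2916\right) \left(- \frac{1}{24215}\right) = \left(- \frac{199}{8} + 2916\right) \left(- \frac{1}{24215}\right) = \frac{23129}{8} \left(- \frac{1}{24215}\right) = - \frac{23129}{193720}$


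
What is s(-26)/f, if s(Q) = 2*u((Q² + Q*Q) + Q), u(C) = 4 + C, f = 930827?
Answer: 2660/930827 ≈ 0.0028577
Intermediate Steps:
s(Q) = 8 + 2*Q + 4*Q² (s(Q) = 2*(4 + ((Q² + Q*Q) + Q)) = 2*(4 + ((Q² + Q²) + Q)) = 2*(4 + (2*Q² + Q)) = 2*(4 + (Q + 2*Q²)) = 2*(4 + Q + 2*Q²) = 8 + 2*Q + 4*Q²)
s(-26)/f = (8 + 2*(-26)*(1 + 2*(-26)))/930827 = (8 + 2*(-26)*(1 - 52))*(1/930827) = (8 + 2*(-26)*(-51))*(1/930827) = (8 + 2652)*(1/930827) = 2660*(1/930827) = 2660/930827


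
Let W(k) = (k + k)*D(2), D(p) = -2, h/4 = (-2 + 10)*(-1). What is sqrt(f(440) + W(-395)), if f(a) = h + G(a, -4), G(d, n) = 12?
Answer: 2*sqrt(390) ≈ 39.497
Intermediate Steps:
h = -32 (h = 4*((-2 + 10)*(-1)) = 4*(8*(-1)) = 4*(-8) = -32)
W(k) = -4*k (W(k) = (k + k)*(-2) = (2*k)*(-2) = -4*k)
f(a) = -20 (f(a) = -32 + 12 = -20)
sqrt(f(440) + W(-395)) = sqrt(-20 - 4*(-395)) = sqrt(-20 + 1580) = sqrt(1560) = 2*sqrt(390)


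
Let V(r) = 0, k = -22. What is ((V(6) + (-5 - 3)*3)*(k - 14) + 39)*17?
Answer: 15351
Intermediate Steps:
((V(6) + (-5 - 3)*3)*(k - 14) + 39)*17 = ((0 + (-5 - 3)*3)*(-22 - 14) + 39)*17 = ((0 - 8*3)*(-36) + 39)*17 = ((0 - 24)*(-36) + 39)*17 = (-24*(-36) + 39)*17 = (864 + 39)*17 = 903*17 = 15351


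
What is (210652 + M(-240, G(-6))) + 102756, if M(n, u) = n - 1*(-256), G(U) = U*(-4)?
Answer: 313424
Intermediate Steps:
G(U) = -4*U
M(n, u) = 256 + n (M(n, u) = n + 256 = 256 + n)
(210652 + M(-240, G(-6))) + 102756 = (210652 + (256 - 240)) + 102756 = (210652 + 16) + 102756 = 210668 + 102756 = 313424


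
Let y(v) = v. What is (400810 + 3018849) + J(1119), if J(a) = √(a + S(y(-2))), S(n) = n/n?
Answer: 3419659 + 4*√70 ≈ 3.4197e+6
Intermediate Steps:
S(n) = 1
J(a) = √(1 + a) (J(a) = √(a + 1) = √(1 + a))
(400810 + 3018849) + J(1119) = (400810 + 3018849) + √(1 + 1119) = 3419659 + √1120 = 3419659 + 4*√70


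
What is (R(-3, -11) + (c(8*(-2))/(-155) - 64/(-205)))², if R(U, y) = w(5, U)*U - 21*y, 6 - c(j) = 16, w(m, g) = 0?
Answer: 2162073219201/40386025 ≈ 53535.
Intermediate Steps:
c(j) = -10 (c(j) = 6 - 1*16 = 6 - 16 = -10)
R(U, y) = -21*y (R(U, y) = 0*U - 21*y = 0 - 21*y = -21*y)
(R(-3, -11) + (c(8*(-2))/(-155) - 64/(-205)))² = (-21*(-11) + (-10/(-155) - 64/(-205)))² = (231 + (-10*(-1/155) - 64*(-1/205)))² = (231 + (2/31 + 64/205))² = (231 + 2394/6355)² = (1470399/6355)² = 2162073219201/40386025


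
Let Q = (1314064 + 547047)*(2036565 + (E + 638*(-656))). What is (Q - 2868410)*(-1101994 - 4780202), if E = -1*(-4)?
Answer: -17713357013502249636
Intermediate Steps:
E = 4
Q = 3011353903551 (Q = (1314064 + 547047)*(2036565 + (4 + 638*(-656))) = 1861111*(2036565 + (4 - 418528)) = 1861111*(2036565 - 418524) = 1861111*1618041 = 3011353903551)
(Q - 2868410)*(-1101994 - 4780202) = (3011353903551 - 2868410)*(-1101994 - 4780202) = 3011351035141*(-5882196) = -17713357013502249636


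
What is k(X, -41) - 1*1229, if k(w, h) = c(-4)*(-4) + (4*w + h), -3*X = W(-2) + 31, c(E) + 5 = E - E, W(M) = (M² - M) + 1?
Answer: -3902/3 ≈ -1300.7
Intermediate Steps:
W(M) = 1 + M² - M
c(E) = -5 (c(E) = -5 + (E - E) = -5 + 0 = -5)
X = -38/3 (X = -((1 + (-2)² - 1*(-2)) + 31)/3 = -((1 + 4 + 2) + 31)/3 = -(7 + 31)/3 = -⅓*38 = -38/3 ≈ -12.667)
k(w, h) = 20 + h + 4*w (k(w, h) = -5*(-4) + (4*w + h) = 20 + (h + 4*w) = 20 + h + 4*w)
k(X, -41) - 1*1229 = (20 - 41 + 4*(-38/3)) - 1*1229 = (20 - 41 - 152/3) - 1229 = -215/3 - 1229 = -3902/3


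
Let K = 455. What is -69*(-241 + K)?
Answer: -14766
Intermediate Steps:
-69*(-241 + K) = -69*(-241 + 455) = -69*214 = -14766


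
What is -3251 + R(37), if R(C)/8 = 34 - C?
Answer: -3275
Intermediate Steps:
R(C) = 272 - 8*C (R(C) = 8*(34 - C) = 272 - 8*C)
-3251 + R(37) = -3251 + (272 - 8*37) = -3251 + (272 - 296) = -3251 - 24 = -3275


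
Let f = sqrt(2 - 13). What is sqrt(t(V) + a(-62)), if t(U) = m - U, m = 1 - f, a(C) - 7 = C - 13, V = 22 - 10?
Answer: sqrt(-79 - I*sqrt(11)) ≈ 0.1865 - 8.8902*I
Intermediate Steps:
f = I*sqrt(11) (f = sqrt(-11) = I*sqrt(11) ≈ 3.3166*I)
V = 12
a(C) = -6 + C (a(C) = 7 + (C - 13) = 7 + (-13 + C) = -6 + C)
m = 1 - I*sqrt(11) ≈ 1.0 - 3.3166*I
t(U) = 1 - U - I*sqrt(11) (t(U) = (1 - I*sqrt(11)) - U = 1 - U - I*sqrt(11))
sqrt(t(V) + a(-62)) = sqrt((1 - 1*12 - I*sqrt(11)) + (-6 - 62)) = sqrt((1 - 12 - I*sqrt(11)) - 68) = sqrt((-11 - I*sqrt(11)) - 68) = sqrt(-79 - I*sqrt(11))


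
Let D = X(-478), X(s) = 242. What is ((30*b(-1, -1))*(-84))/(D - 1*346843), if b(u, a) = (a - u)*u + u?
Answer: -2520/346601 ≈ -0.0072706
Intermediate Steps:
b(u, a) = u + u*(a - u) (b(u, a) = u*(a - u) + u = u + u*(a - u))
D = 242
((30*b(-1, -1))*(-84))/(D - 1*346843) = ((30*(-(1 - 1 - 1*(-1))))*(-84))/(242 - 1*346843) = ((30*(-(1 - 1 + 1)))*(-84))/(242 - 346843) = ((30*(-1*1))*(-84))/(-346601) = ((30*(-1))*(-84))*(-1/346601) = -30*(-84)*(-1/346601) = 2520*(-1/346601) = -2520/346601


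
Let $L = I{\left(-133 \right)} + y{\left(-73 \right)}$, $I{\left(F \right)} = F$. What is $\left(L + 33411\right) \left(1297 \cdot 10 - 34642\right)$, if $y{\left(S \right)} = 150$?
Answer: $-724451616$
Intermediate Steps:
$L = 17$ ($L = -133 + 150 = 17$)
$\left(L + 33411\right) \left(1297 \cdot 10 - 34642\right) = \left(17 + 33411\right) \left(1297 \cdot 10 - 34642\right) = 33428 \left(12970 - 34642\right) = 33428 \left(-21672\right) = -724451616$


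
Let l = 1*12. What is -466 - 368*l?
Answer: -4882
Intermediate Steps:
l = 12
-466 - 368*l = -466 - 368*12 = -466 - 4416 = -4882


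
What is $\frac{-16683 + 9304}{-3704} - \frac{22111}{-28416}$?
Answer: $\frac{36447601}{13156608} \approx 2.7703$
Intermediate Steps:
$\frac{-16683 + 9304}{-3704} - \frac{22111}{-28416} = \left(-7379\right) \left(- \frac{1}{3704}\right) - - \frac{22111}{28416} = \frac{7379}{3704} + \frac{22111}{28416} = \frac{36447601}{13156608}$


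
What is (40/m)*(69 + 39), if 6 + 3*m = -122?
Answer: -405/4 ≈ -101.25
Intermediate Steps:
m = -128/3 (m = -2 + (⅓)*(-122) = -2 - 122/3 = -128/3 ≈ -42.667)
(40/m)*(69 + 39) = (40/(-128/3))*(69 + 39) = (40*(-3/128))*108 = -15/16*108 = -405/4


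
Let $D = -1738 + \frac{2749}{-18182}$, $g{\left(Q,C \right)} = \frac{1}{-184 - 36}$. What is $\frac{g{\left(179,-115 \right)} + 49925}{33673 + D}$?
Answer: $\frac{99850989409}{63870336310} \approx 1.5633$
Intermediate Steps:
$g{\left(Q,C \right)} = - \frac{1}{220}$ ($g{\left(Q,C \right)} = \frac{1}{-220} = - \frac{1}{220}$)
$D = - \frac{31603065}{18182}$ ($D = -1738 + 2749 \left(- \frac{1}{18182}\right) = -1738 - \frac{2749}{18182} = - \frac{31603065}{18182} \approx -1738.2$)
$\frac{g{\left(179,-115 \right)} + 49925}{33673 + D} = \frac{- \frac{1}{220} + 49925}{33673 - \frac{31603065}{18182}} = \frac{10983499}{220 \cdot \frac{580639421}{18182}} = \frac{10983499}{220} \cdot \frac{18182}{580639421} = \frac{99850989409}{63870336310}$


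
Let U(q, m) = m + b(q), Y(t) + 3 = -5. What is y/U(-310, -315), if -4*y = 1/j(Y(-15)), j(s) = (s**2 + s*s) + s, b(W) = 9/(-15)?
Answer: 1/151488 ≈ 6.6012e-6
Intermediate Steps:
Y(t) = -8 (Y(t) = -3 - 5 = -8)
b(W) = -3/5 (b(W) = 9*(-1/15) = -3/5)
j(s) = s + 2*s**2 (j(s) = (s**2 + s**2) + s = 2*s**2 + s = s + 2*s**2)
y = -1/480 (y = -(-1/(8*(1 + 2*(-8))))/4 = -(-1/(8*(1 - 16)))/4 = -1/(4*((-8*(-15)))) = -1/4/120 = -1/4*1/120 = -1/480 ≈ -0.0020833)
U(q, m) = -3/5 + m (U(q, m) = m - 3/5 = -3/5 + m)
y/U(-310, -315) = -1/(480*(-3/5 - 315)) = -1/(480*(-1578/5)) = -1/480*(-5/1578) = 1/151488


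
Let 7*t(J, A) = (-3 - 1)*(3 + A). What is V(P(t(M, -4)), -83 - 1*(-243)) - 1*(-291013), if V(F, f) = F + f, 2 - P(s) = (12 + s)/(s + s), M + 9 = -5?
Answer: 291164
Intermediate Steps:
M = -14 (M = -9 - 5 = -14)
t(J, A) = -12/7 - 4*A/7 (t(J, A) = ((-3 - 1)*(3 + A))/7 = (-4*(3 + A))/7 = (-12 - 4*A)/7 = -12/7 - 4*A/7)
P(s) = 2 - (12 + s)/(2*s) (P(s) = 2 - (12 + s)/(s + s) = 2 - (12 + s)/(2*s))
V(P(t(M, -4)), -83 - 1*(-243)) - 1*(-291013) = ((3/2 - 6/(-12/7 - 4/7*(-4))) + (-83 - 1*(-243))) - 1*(-291013) = ((3/2 - 6/(-12/7 + 16/7)) + (-83 + 243)) + 291013 = ((3/2 - 6/4/7) + 160) + 291013 = ((3/2 - 6*7/4) + 160) + 291013 = ((3/2 - 21/2) + 160) + 291013 = (-9 + 160) + 291013 = 151 + 291013 = 291164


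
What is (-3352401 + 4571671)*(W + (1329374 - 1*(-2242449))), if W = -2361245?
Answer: 1476021438060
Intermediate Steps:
(-3352401 + 4571671)*(W + (1329374 - 1*(-2242449))) = (-3352401 + 4571671)*(-2361245 + (1329374 - 1*(-2242449))) = 1219270*(-2361245 + (1329374 + 2242449)) = 1219270*(-2361245 + 3571823) = 1219270*1210578 = 1476021438060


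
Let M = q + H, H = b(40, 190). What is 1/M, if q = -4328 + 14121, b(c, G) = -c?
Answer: 1/9753 ≈ 0.00010253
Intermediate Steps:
q = 9793
H = -40 (H = -1*40 = -40)
M = 9753 (M = 9793 - 40 = 9753)
1/M = 1/9753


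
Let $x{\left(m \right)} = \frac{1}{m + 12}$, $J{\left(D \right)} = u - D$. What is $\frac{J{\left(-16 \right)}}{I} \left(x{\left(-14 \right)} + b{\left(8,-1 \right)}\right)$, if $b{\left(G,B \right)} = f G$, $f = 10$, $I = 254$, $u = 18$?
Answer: $\frac{2703}{254} \approx 10.642$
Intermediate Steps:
$J{\left(D \right)} = 18 - D$
$x{\left(m \right)} = \frac{1}{12 + m}$
$b{\left(G,B \right)} = 10 G$
$\frac{J{\left(-16 \right)}}{I} \left(x{\left(-14 \right)} + b{\left(8,-1 \right)}\right) = \frac{18 - -16}{254} \left(\frac{1}{12 - 14} + 10 \cdot 8\right) = \left(18 + 16\right) \frac{1}{254} \left(\frac{1}{-2} + 80\right) = 34 \cdot \frac{1}{254} \left(- \frac{1}{2} + 80\right) = \frac{17}{127} \cdot \frac{159}{2} = \frac{2703}{254}$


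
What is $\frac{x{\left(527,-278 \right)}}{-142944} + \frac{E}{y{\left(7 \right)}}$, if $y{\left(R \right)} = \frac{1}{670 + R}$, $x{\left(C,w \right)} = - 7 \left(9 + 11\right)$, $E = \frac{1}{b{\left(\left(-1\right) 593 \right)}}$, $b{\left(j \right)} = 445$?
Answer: $\frac{24208847}{15902520} \approx 1.5223$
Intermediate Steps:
$E = \frac{1}{445} \approx 0.0022472$
$x{\left(C,w \right)} = -140$ ($x{\left(C,w \right)} = \left(-7\right) 20 = -140$)
$\frac{x{\left(527,-278 \right)}}{-142944} + \frac{E}{y{\left(7 \right)}} = - \frac{140}{-142944} + \frac{1}{445 \frac{1}{670 + 7}} = \left(-140\right) \left(- \frac{1}{142944}\right) + \frac{1}{445 \cdot \frac{1}{677}} = \frac{35}{35736} + \frac{\frac{1}{\frac{1}{677}}}{445} = \frac{35}{35736} + \frac{1}{445} \cdot 677 = \frac{35}{35736} + \frac{677}{445} = \frac{24208847}{15902520}$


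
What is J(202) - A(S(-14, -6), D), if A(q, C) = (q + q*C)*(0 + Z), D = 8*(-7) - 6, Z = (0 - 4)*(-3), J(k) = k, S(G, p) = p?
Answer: -4190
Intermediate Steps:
Z = 12 (Z = -4*(-3) = 12)
D = -62 (D = -56 - 6 = -62)
A(q, C) = 12*q + 12*C*q (A(q, C) = (q + q*C)*(0 + 12) = (q + C*q)*12 = 12*q + 12*C*q)
J(202) - A(S(-14, -6), D) = 202 - 12*(-6)*(1 - 62) = 202 - 12*(-6)*(-61) = 202 - 1*4392 = 202 - 4392 = -4190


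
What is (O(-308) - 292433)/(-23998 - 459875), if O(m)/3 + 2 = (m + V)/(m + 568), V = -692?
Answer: 3801857/6290349 ≈ 0.60439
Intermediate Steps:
O(m) = -6 + 3*(-692 + m)/(568 + m) (O(m) = -6 + 3*((m - 692)/(m + 568)) = -6 + 3*((-692 + m)/(568 + m)) = -6 + 3*(-692 + m)/(568 + m))
(O(-308) - 292433)/(-23998 - 459875) = (3*(-1828 - 1*(-308))/(568 - 308) - 292433)/(-23998 - 459875) = (3*(-1828 + 308)/260 - 292433)/(-483873) = (3*(1/260)*(-1520) - 292433)*(-1/483873) = (-228/13 - 292433)*(-1/483873) = -3801857/13*(-1/483873) = 3801857/6290349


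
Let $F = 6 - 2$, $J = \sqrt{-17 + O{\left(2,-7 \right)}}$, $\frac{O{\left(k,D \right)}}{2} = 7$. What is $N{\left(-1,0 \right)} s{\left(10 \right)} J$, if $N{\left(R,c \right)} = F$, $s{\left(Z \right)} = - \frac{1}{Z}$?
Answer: $- \frac{2 i \sqrt{3}}{5} \approx - 0.69282 i$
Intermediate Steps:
$O{\left(k,D \right)} = 14$ ($O{\left(k,D \right)} = 2 \cdot 7 = 14$)
$J = i \sqrt{3}$ ($J = \sqrt{-17 + 14} = \sqrt{-3} = i \sqrt{3} \approx 1.732 i$)
$F = 4$ ($F = 6 - 2 = 4$)
$N{\left(R,c \right)} = 4$
$N{\left(-1,0 \right)} s{\left(10 \right)} J = 4 \left(- \frac{1}{10}\right) i \sqrt{3} = - \frac{2 i \sqrt{3}}{5}$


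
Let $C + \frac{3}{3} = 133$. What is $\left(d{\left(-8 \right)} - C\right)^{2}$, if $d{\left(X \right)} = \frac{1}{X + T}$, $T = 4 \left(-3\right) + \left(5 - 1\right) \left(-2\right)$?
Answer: $\frac{13667809}{784} \approx 17433.0$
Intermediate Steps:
$C = 132$ ($C = -1 + 133 = 132$)
$T = -20$ ($T = -12 + 4 \left(-2\right) = -12 - 8 = -20$)
$d{\left(X \right)} = \frac{1}{-20 + X}$ ($d{\left(X \right)} = \frac{1}{X - 20} = \frac{1}{-20 + X}$)
$\left(d{\left(-8 \right)} - C\right)^{2} = \left(\frac{1}{-20 - 8} - 132\right)^{2} = \left(\frac{1}{-28} - 132\right)^{2} = \left(- \frac{1}{28} - 132\right)^{2} = \left(- \frac{3697}{28}\right)^{2} = \frac{13667809}{784}$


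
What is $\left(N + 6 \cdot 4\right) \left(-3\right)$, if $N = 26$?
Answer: $-150$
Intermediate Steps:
$\left(N + 6 \cdot 4\right) \left(-3\right) = \left(26 + 6 \cdot 4\right) \left(-3\right) = \left(26 + 24\right) \left(-3\right) = 50 \left(-3\right) = -150$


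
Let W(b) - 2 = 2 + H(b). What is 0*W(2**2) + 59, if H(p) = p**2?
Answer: 59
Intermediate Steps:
W(b) = 4 + b**2 (W(b) = 2 + (2 + b**2) = 4 + b**2)
0*W(2**2) + 59 = 0*(4 + (2**2)**2) + 59 = 0*(4 + 4**2) + 59 = 0*(4 + 16) + 59 = 0*20 + 59 = 0 + 59 = 59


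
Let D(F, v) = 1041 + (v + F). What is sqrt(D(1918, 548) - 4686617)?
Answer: I*sqrt(4683110) ≈ 2164.1*I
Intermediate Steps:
D(F, v) = 1041 + F + v (D(F, v) = 1041 + (F + v) = 1041 + F + v)
sqrt(D(1918, 548) - 4686617) = sqrt((1041 + 1918 + 548) - 4686617) = sqrt(3507 - 4686617) = sqrt(-4683110) = I*sqrt(4683110)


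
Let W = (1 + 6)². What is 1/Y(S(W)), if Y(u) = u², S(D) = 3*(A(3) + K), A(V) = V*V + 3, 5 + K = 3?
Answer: 1/900 ≈ 0.0011111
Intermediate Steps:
K = -2 (K = -5 + 3 = -2)
A(V) = 3 + V² (A(V) = V² + 3 = 3 + V²)
W = 49 (W = 7² = 49)
S(D) = 30 (S(D) = 3*((3 + 3²) - 2) = 3*((3 + 9) - 2) = 3*(12 - 2) = 3*10 = 30)
1/Y(S(W)) = 1/(30²) = 1/900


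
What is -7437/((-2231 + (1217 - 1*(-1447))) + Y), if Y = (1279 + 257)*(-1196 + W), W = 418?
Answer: 7437/1194575 ≈ 0.0062256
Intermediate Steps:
Y = -1195008 (Y = (1279 + 257)*(-1196 + 418) = 1536*(-778) = -1195008)
-7437/((-2231 + (1217 - 1*(-1447))) + Y) = -7437/((-2231 + (1217 - 1*(-1447))) - 1195008) = -7437/((-2231 + (1217 + 1447)) - 1195008) = -7437/((-2231 + 2664) - 1195008) = -7437/(433 - 1195008) = -7437/(-1194575) = -7437*(-1/1194575) = 7437/1194575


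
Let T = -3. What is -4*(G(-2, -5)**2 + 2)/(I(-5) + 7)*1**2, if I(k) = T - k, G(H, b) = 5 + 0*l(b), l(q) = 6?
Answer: -12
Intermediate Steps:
G(H, b) = 5 (G(H, b) = 5 + 0*6 = 5 + 0 = 5)
I(k) = -3 - k
-4*(G(-2, -5)**2 + 2)/(I(-5) + 7)*1**2 = -4*(5**2 + 2)/((-3 - 1*(-5)) + 7)*1**2 = -4*(25 + 2)/((-3 + 5) + 7)*1 = -108/(2 + 7)*1 = -108/9*1 = -4*3*1 = -12*1 = -12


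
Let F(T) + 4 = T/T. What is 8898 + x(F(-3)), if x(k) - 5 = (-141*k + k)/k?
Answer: 8763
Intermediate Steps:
F(T) = -3 (F(T) = -4 + T/T = -4 + 1 = -3)
x(k) = -135 (x(k) = 5 + (-141*k + k)/k = 5 + (-140*k)/k = 5 - 140 = -135)
8898 + x(F(-3)) = 8898 - 135 = 8763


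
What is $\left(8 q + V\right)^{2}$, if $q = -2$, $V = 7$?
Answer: $81$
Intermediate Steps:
$\left(8 q + V\right)^{2} = \left(8 \left(-2\right) + 7\right)^{2} = \left(-16 + 7\right)^{2} = \left(-9\right)^{2} = 81$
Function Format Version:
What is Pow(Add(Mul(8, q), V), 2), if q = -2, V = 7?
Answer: 81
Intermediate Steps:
Pow(Add(Mul(8, q), V), 2) = Pow(Add(Mul(8, -2), 7), 2) = Pow(Add(-16, 7), 2) = Pow(-9, 2) = 81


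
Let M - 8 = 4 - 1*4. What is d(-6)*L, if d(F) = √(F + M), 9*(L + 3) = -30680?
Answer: -30707*√2/9 ≈ -4825.1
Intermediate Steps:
L = -30707/9 (L = -3 + (⅑)*(-30680) = -3 - 30680/9 = -30707/9 ≈ -3411.9)
M = 8 (M = 8 + (4 - 1*4) = 8 + (4 - 4) = 8 + 0 = 8)
d(F) = √(8 + F) (d(F) = √(F + 8) = √(8 + F))
d(-6)*L = √(8 - 6)*(-30707/9) = √2*(-30707/9) = -30707*√2/9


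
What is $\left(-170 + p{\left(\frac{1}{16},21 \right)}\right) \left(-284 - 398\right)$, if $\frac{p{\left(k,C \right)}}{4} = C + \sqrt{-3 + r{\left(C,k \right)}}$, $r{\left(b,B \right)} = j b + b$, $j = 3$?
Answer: $34100$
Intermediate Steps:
$r{\left(b,B \right)} = 4 b$ ($r{\left(b,B \right)} = 3 b + b = 4 b$)
$p{\left(k,C \right)} = 4 C + 4 \sqrt{-3 + 4 C}$ ($p{\left(k,C \right)} = 4 \left(C + \sqrt{-3 + 4 C}\right) = 4 C + 4 \sqrt{-3 + 4 C}$)
$\left(-170 + p{\left(\frac{1}{16},21 \right)}\right) \left(-284 - 398\right) = \left(-170 + \left(4 \cdot 21 + 4 \sqrt{-3 + 4 \cdot 21}\right)\right) \left(-284 - 398\right) = \left(-170 + \left(84 + 4 \sqrt{-3 + 84}\right)\right) \left(-682\right) = \left(-170 + \left(84 + 4 \sqrt{81}\right)\right) \left(-682\right) = \left(-170 + \left(84 + 4 \cdot 9\right)\right) \left(-682\right) = \left(-170 + \left(84 + 36\right)\right) \left(-682\right) = \left(-170 + 120\right) \left(-682\right) = \left(-50\right) \left(-682\right) = 34100$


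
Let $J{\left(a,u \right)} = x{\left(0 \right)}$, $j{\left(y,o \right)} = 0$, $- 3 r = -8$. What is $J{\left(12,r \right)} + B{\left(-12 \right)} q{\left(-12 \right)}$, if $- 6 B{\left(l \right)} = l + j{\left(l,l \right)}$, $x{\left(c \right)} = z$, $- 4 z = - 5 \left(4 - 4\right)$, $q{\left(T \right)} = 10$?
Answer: $20$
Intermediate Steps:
$r = \frac{8}{3}$ ($r = \left(- \frac{1}{3}\right) \left(-8\right) = \frac{8}{3} \approx 2.6667$)
$z = 0$ ($z = - \frac{\left(-5\right) \left(4 - 4\right)}{4} = - \frac{\left(-5\right) 0}{4} = \left(- \frac{1}{4}\right) 0 = 0$)
$x{\left(c \right)} = 0$
$J{\left(a,u \right)} = 0$
$B{\left(l \right)} = - \frac{l}{6}$ ($B{\left(l \right)} = - \frac{l + 0}{6} = - \frac{l}{6}$)
$J{\left(12,r \right)} + B{\left(-12 \right)} q{\left(-12 \right)} = 0 + \left(- \frac{1}{6}\right) \left(-12\right) 10 = 0 + 2 \cdot 10 = 0 + 20 = 20$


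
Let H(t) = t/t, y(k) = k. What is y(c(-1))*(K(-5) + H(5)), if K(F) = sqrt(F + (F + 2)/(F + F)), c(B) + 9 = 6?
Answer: -3 - 3*I*sqrt(470)/10 ≈ -3.0 - 6.5038*I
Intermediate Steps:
c(B) = -3 (c(B) = -9 + 6 = -3)
H(t) = 1
K(F) = sqrt(F + (2 + F)/(2*F)) (K(F) = sqrt(F + (2 + F)/((2*F))) = sqrt(F + (2 + F)*(1/(2*F))) = sqrt(F + (2 + F)/(2*F)))
y(c(-1))*(K(-5) + H(5)) = -3*(sqrt(2 + 4*(-5) + 4/(-5))/2 + 1) = -3*(sqrt(2 - 20 + 4*(-1/5))/2 + 1) = -3*(sqrt(2 - 20 - 4/5)/2 + 1) = -3*(sqrt(-94/5)/2 + 1) = -3*((I*sqrt(470)/5)/2 + 1) = -3*(I*sqrt(470)/10 + 1) = -3*(1 + I*sqrt(470)/10) = -3 - 3*I*sqrt(470)/10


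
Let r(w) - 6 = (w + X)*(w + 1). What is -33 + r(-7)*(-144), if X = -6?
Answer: -12129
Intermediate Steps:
r(w) = 6 + (1 + w)*(-6 + w) (r(w) = 6 + (w - 6)*(w + 1) = 6 + (-6 + w)*(1 + w) = 6 + (1 + w)*(-6 + w))
-33 + r(-7)*(-144) = -33 - 7*(-5 - 7)*(-144) = -33 - 7*(-12)*(-144) = -33 + 84*(-144) = -33 - 12096 = -12129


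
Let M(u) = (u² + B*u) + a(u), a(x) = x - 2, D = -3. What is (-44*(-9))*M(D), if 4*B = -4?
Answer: 2772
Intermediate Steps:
a(x) = -2 + x
B = -1 (B = (¼)*(-4) = -1)
M(u) = -2 + u² (M(u) = (u² - u) + (-2 + u) = -2 + u²)
(-44*(-9))*M(D) = (-44*(-9))*(-2 + (-3)²) = 396*(-2 + 9) = 396*7 = 2772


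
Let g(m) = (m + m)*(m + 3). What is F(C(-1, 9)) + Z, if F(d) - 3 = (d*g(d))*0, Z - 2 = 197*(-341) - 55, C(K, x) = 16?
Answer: -67227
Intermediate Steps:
g(m) = 2*m*(3 + m) (g(m) = (2*m)*(3 + m) = 2*m*(3 + m))
Z = -67230 (Z = 2 + (197*(-341) - 55) = 2 + (-67177 - 55) = 2 - 67232 = -67230)
F(d) = 3 (F(d) = 3 + (d*(2*d*(3 + d)))*0 = 3 + (2*d**2*(3 + d))*0 = 3 + 0 = 3)
F(C(-1, 9)) + Z = 3 - 67230 = -67227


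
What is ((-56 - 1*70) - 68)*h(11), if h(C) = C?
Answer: -2134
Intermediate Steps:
((-56 - 1*70) - 68)*h(11) = ((-56 - 1*70) - 68)*11 = ((-56 - 70) - 68)*11 = (-126 - 68)*11 = -194*11 = -2134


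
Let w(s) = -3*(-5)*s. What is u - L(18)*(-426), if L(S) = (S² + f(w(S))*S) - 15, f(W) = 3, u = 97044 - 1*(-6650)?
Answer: 258332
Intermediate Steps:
u = 103694 (u = 97044 + 6650 = 103694)
w(s) = 15*s (w(s) = -(-15)*s = 15*s)
L(S) = -15 + S² + 3*S (L(S) = (S² + 3*S) - 15 = -15 + S² + 3*S)
u - L(18)*(-426) = 103694 - (-15 + 18² + 3*18)*(-426) = 103694 - (-15 + 324 + 54)*(-426) = 103694 - 363*(-426) = 103694 - 1*(-154638) = 103694 + 154638 = 258332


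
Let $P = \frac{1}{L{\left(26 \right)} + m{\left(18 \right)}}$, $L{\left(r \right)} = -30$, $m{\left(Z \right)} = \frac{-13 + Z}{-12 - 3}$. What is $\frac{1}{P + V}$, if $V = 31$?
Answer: $\frac{91}{2818} \approx 0.032292$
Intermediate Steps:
$m{\left(Z \right)} = \frac{13}{15} - \frac{Z}{15}$ ($m{\left(Z \right)} = \frac{-13 + Z}{-15} = \left(-13 + Z\right) \left(- \frac{1}{15}\right) = \frac{13}{15} - \frac{Z}{15}$)
$P = - \frac{3}{91}$ ($P = \frac{1}{-30 + \left(\frac{13}{15} - \frac{6}{5}\right)} = \frac{1}{-30 - \frac{1}{3}} = \frac{1}{- \frac{91}{3}} = - \frac{3}{91} \approx -0.032967$)
$\frac{1}{P + V} = \frac{1}{- \frac{3}{91} + 31} = \frac{1}{\frac{2818}{91}} = \frac{91}{2818}$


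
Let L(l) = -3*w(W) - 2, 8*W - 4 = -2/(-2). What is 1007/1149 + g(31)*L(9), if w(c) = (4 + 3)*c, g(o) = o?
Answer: -4301843/9192 ≈ -468.00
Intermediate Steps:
W = 5/8 (W = ½ + (-2/(-2))/8 = ½ + (-2*(-½))/8 = ½ + (⅛)*1 = ½ + ⅛ = 5/8 ≈ 0.62500)
w(c) = 7*c
L(l) = -121/8 (L(l) = -21*5/8 - 2 = -3*35/8 - 2 = -105/8 - 2 = -121/8)
1007/1149 + g(31)*L(9) = 1007/1149 + 31*(-121/8) = 1007*(1/1149) - 3751/8 = 1007/1149 - 3751/8 = -4301843/9192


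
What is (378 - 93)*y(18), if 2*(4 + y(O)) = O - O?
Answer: -1140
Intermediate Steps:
y(O) = -4 (y(O) = -4 + (O - O)/2 = -4 + (½)*0 = -4 + 0 = -4)
(378 - 93)*y(18) = (378 - 93)*(-4) = 285*(-4) = -1140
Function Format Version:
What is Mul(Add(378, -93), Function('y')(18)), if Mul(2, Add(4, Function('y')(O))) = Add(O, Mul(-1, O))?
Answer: -1140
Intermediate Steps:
Function('y')(O) = -4 (Function('y')(O) = Add(-4, Mul(Rational(1, 2), Add(O, Mul(-1, O)))) = Add(-4, Mul(Rational(1, 2), 0)) = Add(-4, 0) = -4)
Mul(Add(378, -93), Function('y')(18)) = Mul(Add(378, -93), -4) = Mul(285, -4) = -1140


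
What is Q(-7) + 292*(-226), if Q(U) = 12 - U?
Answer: -65973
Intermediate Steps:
Q(-7) + 292*(-226) = (12 - 1*(-7)) + 292*(-226) = (12 + 7) - 65992 = 19 - 65992 = -65973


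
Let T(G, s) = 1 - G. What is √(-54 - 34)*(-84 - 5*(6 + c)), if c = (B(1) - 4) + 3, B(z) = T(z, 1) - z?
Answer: -208*I*√22 ≈ -975.61*I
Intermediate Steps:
B(z) = 1 - 2*z (B(z) = (1 - z) - z = 1 - 2*z)
c = -2 (c = ((1 - 2*1) - 4) + 3 = ((1 - 2) - 4) + 3 = (-1 - 4) + 3 = -5 + 3 = -2)
√(-54 - 34)*(-84 - 5*(6 + c)) = √(-54 - 34)*(-84 - 5*(6 - 2)) = √(-88)*(-84 - 5*4) = (2*I*√22)*(-84 - 20) = (2*I*√22)*(-104) = -208*I*√22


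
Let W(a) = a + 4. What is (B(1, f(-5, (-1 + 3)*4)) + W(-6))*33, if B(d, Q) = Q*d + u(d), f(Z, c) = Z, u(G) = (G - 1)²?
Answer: -231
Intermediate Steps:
u(G) = (-1 + G)²
W(a) = 4 + a
B(d, Q) = (-1 + d)² + Q*d (B(d, Q) = Q*d + (-1 + d)² = (-1 + d)² + Q*d)
(B(1, f(-5, (-1 + 3)*4)) + W(-6))*33 = (((-1 + 1)² - 5*1) + (4 - 6))*33 = ((0² - 5) - 2)*33 = ((0 - 5) - 2)*33 = (-5 - 2)*33 = -7*33 = -231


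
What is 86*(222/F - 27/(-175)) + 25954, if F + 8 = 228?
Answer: 50154047/1925 ≈ 26054.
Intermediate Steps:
F = 220 (F = -8 + 228 = 220)
86*(222/F - 27/(-175)) + 25954 = 86*(222/220 - 27/(-175)) + 25954 = 86*(222*(1/220) - 27*(-1/175)) + 25954 = 86*(111/110 + 27/175) + 25954 = 86*(4479/3850) + 25954 = 192597/1925 + 25954 = 50154047/1925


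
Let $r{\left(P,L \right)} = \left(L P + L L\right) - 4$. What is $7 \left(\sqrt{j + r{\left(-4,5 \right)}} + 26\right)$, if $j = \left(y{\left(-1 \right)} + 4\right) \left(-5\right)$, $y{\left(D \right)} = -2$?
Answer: $182 + 21 i \approx 182.0 + 21.0 i$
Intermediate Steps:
$r{\left(P,L \right)} = -4 + L^{2} + L P$ ($r{\left(P,L \right)} = \left(L P + L^{2}\right) - 4 = \left(L^{2} + L P\right) - 4 = -4 + L^{2} + L P$)
$j = -10$ ($j = \left(-2 + 4\right) \left(-5\right) = 2 \left(-5\right) = -10$)
$7 \left(\sqrt{j + r{\left(-4,5 \right)}} + 26\right) = 7 \left(\sqrt{-10 + \left(-4 + 5^{2} + 5 \left(-4\right)\right)} + 26\right) = 7 \left(\sqrt{-10 - -1} + 26\right) = 7 \left(\sqrt{-10 + 1} + 26\right) = 7 \left(\sqrt{-9} + 26\right) = 7 \left(3 i + 26\right) = 7 \left(26 + 3 i\right) = 182 + 21 i$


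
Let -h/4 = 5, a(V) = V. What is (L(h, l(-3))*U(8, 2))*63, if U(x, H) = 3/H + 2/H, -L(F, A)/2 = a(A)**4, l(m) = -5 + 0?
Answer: -196875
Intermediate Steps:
h = -20 (h = -4*5 = -20)
l(m) = -5
L(F, A) = -2*A**4
U(x, H) = 5/H
(L(h, l(-3))*U(8, 2))*63 = ((-2*(-5)**4)*(5/2))*63 = ((-2*625)*(5*(1/2)))*63 = -1250*5/2*63 = -3125*63 = -196875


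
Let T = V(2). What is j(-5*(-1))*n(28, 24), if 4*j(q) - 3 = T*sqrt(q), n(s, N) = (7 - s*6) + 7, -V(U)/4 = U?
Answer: -231/2 + 308*sqrt(5) ≈ 573.21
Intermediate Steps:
V(U) = -4*U
T = -8 (T = -4*2 = -8)
n(s, N) = 14 - 6*s (n(s, N) = (7 - 6*s) + 7 = 14 - 6*s)
j(q) = 3/4 - 2*sqrt(q) (j(q) = 3/4 + (-8*sqrt(q))/4 = 3/4 - 2*sqrt(q))
j(-5*(-1))*n(28, 24) = (3/4 - 2*sqrt(5))*(14 - 6*28) = (3/4 - 2*sqrt(5))*(14 - 168) = (3/4 - 2*sqrt(5))*(-154) = -231/2 + 308*sqrt(5)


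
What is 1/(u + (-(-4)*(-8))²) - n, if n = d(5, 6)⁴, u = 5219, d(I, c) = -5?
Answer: -3901874/6243 ≈ -625.00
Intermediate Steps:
n = 625 (n = (-5)⁴ = 625)
1/(u + (-(-4)*(-8))²) - n = 1/(5219 + (-(-4)*(-8))²) - 1*625 = 1/(5219 + (-1*32)²) - 625 = 1/(5219 + (-32)²) - 625 = 1/(5219 + 1024) - 625 = 1/6243 - 625 = -3901874/6243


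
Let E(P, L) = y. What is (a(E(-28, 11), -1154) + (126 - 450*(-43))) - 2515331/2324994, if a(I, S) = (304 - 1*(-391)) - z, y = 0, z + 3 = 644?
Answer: 6486373927/332142 ≈ 19529.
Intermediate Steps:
z = 641 (z = -3 + 644 = 641)
E(P, L) = 0
a(I, S) = 54 (a(I, S) = (304 - 1*(-391)) - 1*641 = (304 + 391) - 641 = 695 - 641 = 54)
(a(E(-28, 11), -1154) + (126 - 450*(-43))) - 2515331/2324994 = (54 + (126 - 450*(-43))) - 2515331/2324994 = (54 + (126 + 19350)) - 2515331*1/2324994 = (54 + 19476) - 359333/332142 = 19530 - 359333/332142 = 6486373927/332142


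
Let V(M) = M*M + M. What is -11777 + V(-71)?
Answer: -6807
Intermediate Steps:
V(M) = M + M**2 (V(M) = M**2 + M = M + M**2)
-11777 + V(-71) = -11777 - 71*(1 - 71) = -11777 - 71*(-70) = -11777 + 4970 = -6807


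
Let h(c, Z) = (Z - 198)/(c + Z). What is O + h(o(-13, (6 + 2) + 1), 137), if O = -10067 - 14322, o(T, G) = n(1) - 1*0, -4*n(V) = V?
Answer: -13341027/547 ≈ -24389.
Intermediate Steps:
n(V) = -V/4
o(T, G) = -¼ (o(T, G) = -¼*1 - 1*0 = -¼ + 0 = -¼)
h(c, Z) = (-198 + Z)/(Z + c)
O = -24389
O + h(o(-13, (6 + 2) + 1), 137) = -24389 + (-198 + 137)/(137 - ¼) = -24389 - 61/(547/4) = -24389 + (4/547)*(-61) = -24389 - 244/547 = -13341027/547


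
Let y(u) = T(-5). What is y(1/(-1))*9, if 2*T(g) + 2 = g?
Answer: -63/2 ≈ -31.500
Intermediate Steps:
T(g) = -1 + g/2
y(u) = -7/2 (y(u) = -1 + (½)*(-5) = -1 - 5/2 = -7/2)
y(1/(-1))*9 = -7/2*9 = -63/2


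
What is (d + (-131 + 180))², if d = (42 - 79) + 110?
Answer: 14884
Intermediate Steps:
d = 73 (d = -37 + 110 = 73)
(d + (-131 + 180))² = (73 + (-131 + 180))² = (73 + 49)² = 122² = 14884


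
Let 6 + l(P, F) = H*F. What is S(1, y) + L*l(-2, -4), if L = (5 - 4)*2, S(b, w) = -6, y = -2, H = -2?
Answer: -2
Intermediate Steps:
l(P, F) = -6 - 2*F
L = 2 (L = 1*2 = 2)
S(1, y) + L*l(-2, -4) = -6 + 2*(-6 - 2*(-4)) = -6 + 2*(-6 + 8) = -6 + 2*2 = -6 + 4 = -2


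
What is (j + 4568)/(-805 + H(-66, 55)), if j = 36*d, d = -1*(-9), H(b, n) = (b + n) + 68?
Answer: -1223/187 ≈ -6.5401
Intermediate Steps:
H(b, n) = 68 + b + n
d = 9
j = 324 (j = 36*9 = 324)
(j + 4568)/(-805 + H(-66, 55)) = (324 + 4568)/(-805 + (68 - 66 + 55)) = 4892/(-805 + 57) = 4892/(-748) = 4892*(-1/748) = -1223/187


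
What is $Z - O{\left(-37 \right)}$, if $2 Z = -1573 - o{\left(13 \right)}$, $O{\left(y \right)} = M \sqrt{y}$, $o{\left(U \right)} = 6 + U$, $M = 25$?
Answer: $-796 - 25 i \sqrt{37} \approx -796.0 - 152.07 i$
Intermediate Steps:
$O{\left(y \right)} = 25 \sqrt{y}$
$Z = -796$ ($Z = \frac{-1573 - \left(6 + 13\right)}{2} = \frac{-1573 - 19}{2} = \frac{1}{2} \left(-1592\right) = -796$)
$Z - O{\left(-37 \right)} = -796 - 25 \sqrt{-37} = -796 - 25 i \sqrt{37}$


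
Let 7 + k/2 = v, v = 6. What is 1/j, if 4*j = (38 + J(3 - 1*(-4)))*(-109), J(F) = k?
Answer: -1/981 ≈ -0.0010194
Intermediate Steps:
k = -2 (k = -14 + 2*6 = -14 + 12 = -2)
J(F) = -2
j = -981 (j = ((38 - 2)*(-109))/4 = (36*(-109))/4 = (¼)*(-3924) = -981)
1/j = 1/(-981) = -1/981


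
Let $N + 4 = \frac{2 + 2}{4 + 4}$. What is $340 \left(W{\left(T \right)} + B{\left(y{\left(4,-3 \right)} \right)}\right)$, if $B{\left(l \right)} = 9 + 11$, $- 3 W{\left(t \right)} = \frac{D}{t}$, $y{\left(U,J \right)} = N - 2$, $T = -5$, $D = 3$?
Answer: $6868$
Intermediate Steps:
$N = - \frac{7}{2}$ ($N = -4 + \frac{2 + 2}{4 + 4} = -4 + \frac{4}{8} = -4 + 4 \cdot \frac{1}{8} = -4 + \frac{1}{2} = - \frac{7}{2} \approx -3.5$)
$y{\left(U,J \right)} = - \frac{11}{2}$ ($y{\left(U,J \right)} = - \frac{7}{2} - 2 = - \frac{11}{2}$)
$W{\left(t \right)} = - \frac{1}{t}$ ($W{\left(t \right)} = - \frac{3 \frac{1}{t}}{3} = - \frac{1}{t}$)
$B{\left(l \right)} = 20$
$340 \left(W{\left(T \right)} + B{\left(y{\left(4,-3 \right)} \right)}\right) = 340 \left(- \frac{1}{-5} + 20\right) = 340 \left(\left(-1\right) \left(- \frac{1}{5}\right) + 20\right) = 340 \left(\frac{1}{5} + 20\right) = 340 \cdot \frac{101}{5} = 6868$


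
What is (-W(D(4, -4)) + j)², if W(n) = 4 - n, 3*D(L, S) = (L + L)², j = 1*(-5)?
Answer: 1369/9 ≈ 152.11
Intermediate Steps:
j = -5
D(L, S) = 4*L²/3 (D(L, S) = (L + L)²/3 = (2*L)²/3 = (4*L²)/3 = 4*L²/3)
(-W(D(4, -4)) + j)² = (-(4 - 4*4²/3) - 5)² = (-(4 - 4*16/3) - 5)² = (-(4 - 1*64/3) - 5)² = (-(4 - 64/3) - 5)² = (-1*(-52/3) - 5)² = (52/3 - 5)² = (37/3)² = 1369/9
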